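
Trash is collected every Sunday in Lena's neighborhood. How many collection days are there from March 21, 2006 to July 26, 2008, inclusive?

122

March 21, 2006 is a Tuesday.
From March 21, 2006 to July 26, 2008 is 859 days inclusive.
859 = 7 × 122 + 5, so there are 122 full weeks plus 5 extra days.
Each full week contributes one Sunday: 122 so far.
The 5 extra days are Tue, Wed, Thu, Fri, Sat — none qualify.
Total: 122 + 0 = 122.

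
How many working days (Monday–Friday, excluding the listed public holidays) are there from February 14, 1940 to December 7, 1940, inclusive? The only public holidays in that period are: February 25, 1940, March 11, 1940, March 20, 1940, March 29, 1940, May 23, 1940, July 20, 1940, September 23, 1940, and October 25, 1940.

February 14, 1940 is a Wednesday.
That's 298 days from start to end, counting both.
298 = 7 × 42 + 4, so there are 42 full weeks plus 4 extra days.
Each full week contributes 5 weekdays (Mon–Fri): 42 × 5 = 210.
The 4 extra days are Wednesday, Thursday, Friday, Saturday — 3 of them qualify.
Total: 210 + 3 = 213.
Holidays: February 25, 1940 (Sun); March 11, 1940 (Mon); March 20, 1940 (Wed); March 29, 1940 (Fri); May 23, 1940 (Thu); July 20, 1940 (Sat); September 23, 1940 (Mon); October 25, 1940 (Fri).
6 of the 8 holidays fall on weekdays; the rest are weekends and were already excluded.
Business days: 213 − 6 = 207.

207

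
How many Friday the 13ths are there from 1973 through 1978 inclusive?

10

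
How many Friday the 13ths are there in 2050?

The 13th falls on a Friday when the month's 13th has weekday Fri.
Jan 13 is Thu; Feb 13 is Sun; Mar 13 is Sun; Apr 13 is Wed; May 13 is Fri ✓; Jun 13 is Mon; Jul 13 is Wed; Aug 13 is Sat; Sep 13 is Tue; Oct 13 is Thu; Nov 13 is Sun; Dec 13 is Tue.
Friday the 13ths: May.

1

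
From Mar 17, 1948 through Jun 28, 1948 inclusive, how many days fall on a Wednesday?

Mar 17, 1948 is a Wednesday.
The range spans 104 days (inclusive of both endpoints).
104 = 7 × 14 + 6, so there are 14 full weeks plus 6 extra days.
Each full week contributes one Wednesday: 14 so far.
The 6 extra days are Wednesday, Thursday, Friday, Saturday, Sunday, Monday — 1 of them qualifies.
Total: 14 + 1 = 15.

15 Wednesdays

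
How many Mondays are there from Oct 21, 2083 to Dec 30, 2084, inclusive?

62

Oct 21, 2083 is a Thursday.
From Oct 21, 2083 to Dec 30, 2084 is 437 days inclusive.
437 = 7 × 62 + 3, so there are 62 full weeks plus 3 extra days.
Each full week contributes one Monday: 62 so far.
The 3 extra days are Thu, Fri, Sat — none qualify.
Total: 62 + 0 = 62.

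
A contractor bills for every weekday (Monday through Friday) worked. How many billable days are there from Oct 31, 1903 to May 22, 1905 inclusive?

Oct 31, 1903 is a Saturday.
That's 570 days from start to end, counting both.
570 = 7 × 81 + 3, so there are 81 full weeks plus 3 extra days.
Each full week contributes 5 weekdays (Mon–Fri): 81 × 5 = 405.
The 3 extra days are Sat, Sun, Mon — 1 of them qualifies.
Total: 405 + 1 = 406.

406 weekdays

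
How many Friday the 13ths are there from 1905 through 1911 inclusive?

Friday-the-13ths by year:
1905: Jan, Oct
1906: Apr, Jul
1907: Sep, Dec
1908: Mar, Nov
1909: Aug
1910: May
1911: Jan, Oct

12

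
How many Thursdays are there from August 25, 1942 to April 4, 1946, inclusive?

August 25, 1942 is a Tuesday.
From August 25, 1942 to April 4, 1946 is 1319 days inclusive.
1319 = 7 × 188 + 3, so there are 188 full weeks plus 3 extra days.
Each full week contributes one Thursday: 188 so far.
The 3 extra days are Tuesday, Wednesday, Thursday — 1 of them qualifies.
Total: 188 + 1 = 189.

189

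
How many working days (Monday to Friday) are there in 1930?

1930-01-01 is a Wednesday.
The range spans 365 days (inclusive of both endpoints).
365 = 7 × 52 + 1, so there are 52 full weeks plus 1 extra day.
Each full week contributes 5 weekdays (Mon–Fri): 52 × 5 = 260.
The 1 extra day is Wed — 1 of them qualifies.
Total: 260 + 1 = 261.

261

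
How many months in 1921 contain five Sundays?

4

A month has five Sundays exactly when Sunday falls within its first (length − 28) days.
Jan: 31 days, starts Sat → 5 of Sat, Sun, Mon ✓
Feb: 28 days, starts Tue → 5 of (none)
Mar: 31 days, starts Tue → 5 of Tue, Wed, Thu
Apr: 30 days, starts Fri → 5 of Fri, Sat
May: 31 days, starts Sun → 5 of Sun, Mon, Tue ✓
Jun: 30 days, starts Wed → 5 of Wed, Thu
Jul: 31 days, starts Fri → 5 of Fri, Sat, Sun ✓
Aug: 31 days, starts Mon → 5 of Mon, Tue, Wed
Sep: 30 days, starts Thu → 5 of Thu, Fri
Oct: 31 days, starts Sat → 5 of Sat, Sun, Mon ✓
Nov: 30 days, starts Tue → 5 of Tue, Wed
Dec: 31 days, starts Thu → 5 of Thu, Fri, Sat
Months with five Sundays: Jan, May, Jul, Oct.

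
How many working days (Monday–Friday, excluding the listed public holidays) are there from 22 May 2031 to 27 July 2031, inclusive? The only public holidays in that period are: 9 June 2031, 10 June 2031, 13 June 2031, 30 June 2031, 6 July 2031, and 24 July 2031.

42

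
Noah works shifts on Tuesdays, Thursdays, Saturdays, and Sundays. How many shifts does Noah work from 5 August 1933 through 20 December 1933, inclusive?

5 August 1933 is a Saturday.
From 5 August 1933 to 20 December 1933 is 138 days inclusive.
138 = 7 × 19 + 5, so there are 19 full weeks plus 5 extra days.
Each full week contributes 4 days from the set (Tue, Thu, Sat, Sun): 19 × 4 = 76.
The 5 extra days are Sat, Sun, Mon, Tue, Wed — 3 of them qualify.
Total: 76 + 3 = 79.

79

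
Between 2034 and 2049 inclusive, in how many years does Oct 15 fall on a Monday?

Day of week of October 15 in each year:
2034: Sun, 2035: Mon ✓, 2036: Wed, 2037: Thu, 2038: Fri, 2039: Sat, 2040: Mon ✓, 2041: Tue, 2042: Wed, 2043: Thu, 2044: Sat, 2045: Sun, 2046: Mon ✓, 2047: Tue, 2048: Thu, 2049: Fri
Mondays: 2035, 2040, 2046.

3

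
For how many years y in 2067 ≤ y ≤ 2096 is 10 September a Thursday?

4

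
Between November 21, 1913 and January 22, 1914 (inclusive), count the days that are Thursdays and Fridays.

18

November 21, 1913 is a Friday.
From November 21, 1913 to January 22, 1914 is 63 days inclusive.
63 = 7 × 9, so the span is exactly 9 full weeks.
Each full week contributes 2 days from the set (Thu, Fri): 9 × 2 = 18.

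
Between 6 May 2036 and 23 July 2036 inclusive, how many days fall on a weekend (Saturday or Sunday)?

22

6 May 2036 is a Tuesday.
From 6 May 2036 to 23 July 2036 is 79 days inclusive.
79 = 7 × 11 + 2, so there are 11 full weeks plus 2 extra days.
Each full week contributes 2 weekend days (Sat, Sun): 11 × 2 = 22.
The 2 extra days are Tue, Wed — none qualify.
Total: 22 + 0 = 22.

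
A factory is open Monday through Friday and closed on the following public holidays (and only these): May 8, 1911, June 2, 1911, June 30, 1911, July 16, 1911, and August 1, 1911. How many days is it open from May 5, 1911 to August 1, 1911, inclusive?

May 5, 1911 is a Friday.
The range spans 89 days (inclusive of both endpoints).
89 = 7 × 12 + 5, so there are 12 full weeks plus 5 extra days.
Each full week contributes 5 weekdays (Mon–Fri): 12 × 5 = 60.
The 5 extra days are Friday, Saturday, Sunday, Monday, Tuesday — 3 of them qualify.
Total: 60 + 3 = 63.
Holidays: May 8, 1911 (Mon); June 2, 1911 (Fri); June 30, 1911 (Fri); July 16, 1911 (Sun); August 1, 1911 (Tue).
4 of the 5 holidays fall on weekdays; the rest are weekends and were already excluded.
Business days: 63 − 4 = 59.

59 working days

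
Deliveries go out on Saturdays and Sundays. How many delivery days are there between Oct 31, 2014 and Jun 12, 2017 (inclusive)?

Oct 31, 2014 is a Friday.
From Oct 31, 2014 to Jun 12, 2017 is 956 days inclusive.
956 = 7 × 136 + 4, so there are 136 full weeks plus 4 extra days.
Each full week contributes 2 days from the set (Sat, Sun): 136 × 2 = 272.
The 4 extra days are Friday, Saturday, Sunday, Monday — 2 of them qualify.
Total: 272 + 2 = 274.

274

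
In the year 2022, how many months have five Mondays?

A month has five Mondays exactly when Monday falls within its first (length − 28) days.
Jan: 31 days, starts Sat → 5 of Sat, Sun, Mon ✓
Feb: 28 days, starts Tue → 5 of (none)
Mar: 31 days, starts Tue → 5 of Tue, Wed, Thu
Apr: 30 days, starts Fri → 5 of Fri, Sat
May: 31 days, starts Sun → 5 of Sun, Mon, Tue ✓
Jun: 30 days, starts Wed → 5 of Wed, Thu
Jul: 31 days, starts Fri → 5 of Fri, Sat, Sun
Aug: 31 days, starts Mon → 5 of Mon, Tue, Wed ✓
Sep: 30 days, starts Thu → 5 of Thu, Fri
Oct: 31 days, starts Sat → 5 of Sat, Sun, Mon ✓
Nov: 30 days, starts Tue → 5 of Tue, Wed
Dec: 31 days, starts Thu → 5 of Thu, Fri, Sat
Months with five Mondays: Jan, May, Aug, Oct.

4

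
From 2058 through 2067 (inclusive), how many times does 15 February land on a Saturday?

Day of week of February 15 in each year:
2058: Fri, 2059: Sat ✓, 2060: Sun, 2061: Tue, 2062: Wed, 2063: Thu, 2064: Fri, 2065: Sun, 2066: Mon, 2067: Tue
Saturdays: 2059.

1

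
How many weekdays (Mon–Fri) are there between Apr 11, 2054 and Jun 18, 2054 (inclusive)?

Apr 11, 2054 is a Saturday.
The range spans 69 days (inclusive of both endpoints).
69 = 7 × 9 + 6, so there are 9 full weeks plus 6 extra days.
Each full week contributes 5 weekdays (Mon–Fri): 9 × 5 = 45.
The 6 extra days are Sat, Sun, Mon, Tue, Wed, Thu — 4 of them qualify.
Total: 45 + 4 = 49.

49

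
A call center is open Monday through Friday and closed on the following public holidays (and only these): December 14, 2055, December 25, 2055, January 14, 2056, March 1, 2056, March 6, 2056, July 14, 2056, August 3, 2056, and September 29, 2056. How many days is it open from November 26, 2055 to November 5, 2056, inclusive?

239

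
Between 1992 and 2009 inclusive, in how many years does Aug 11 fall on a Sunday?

2

Day of week of August 11 in each year:
1992: Tue, 1993: Wed, 1994: Thu, 1995: Fri, 1996: Sun ✓, 1997: Mon, 1998: Tue, 1999: Wed, 2000: Fri, 2001: Sat, 2002: Sun ✓, 2003: Mon, 2004: Wed, 2005: Thu, 2006: Fri, 2007: Sat, 2008: Mon, 2009: Tue
Sundays: 1996, 2002.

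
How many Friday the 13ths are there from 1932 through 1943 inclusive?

Friday-the-13ths by year:
1932: May
1933: Jan, Oct
1934: Apr, Jul
1935: Sep, Dec
1936: Mar, Nov
1937: Aug
1938: May
1939: Jan, Oct
1940: Sep, Dec
1941: Jun
1942: Feb, Mar, Nov
1943: Aug

20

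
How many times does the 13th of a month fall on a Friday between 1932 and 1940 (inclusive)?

15

Friday-the-13ths by year:
1932: May
1933: Jan, Oct
1934: Apr, Jul
1935: Sep, Dec
1936: Mar, Nov
1937: Aug
1938: May
1939: Jan, Oct
1940: Sep, Dec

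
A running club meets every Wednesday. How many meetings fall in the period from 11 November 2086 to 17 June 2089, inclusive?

11 November 2086 is a Monday.
From 11 November 2086 to 17 June 2089 is 950 days inclusive.
950 = 7 × 135 + 5, so there are 135 full weeks plus 5 extra days.
Each full week contributes one Wednesday: 135 so far.
The 5 extra days are Monday, Tuesday, Wednesday, Thursday, Friday — 1 of them qualifies.
Total: 135 + 1 = 136.

136 Wednesdays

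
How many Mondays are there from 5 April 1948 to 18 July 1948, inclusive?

15

5 April 1948 is a Monday.
That's 105 days from start to end, counting both.
105 = 7 × 15, so the span is exactly 15 full weeks.
Each full week contributes one Monday: 15 so far.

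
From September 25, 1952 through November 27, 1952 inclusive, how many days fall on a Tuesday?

September 25, 1952 is a Thursday.
The range spans 64 days (inclusive of both endpoints).
64 = 7 × 9 + 1, so there are 9 full weeks plus 1 extra day.
Each full week contributes one Tuesday: 9 so far.
The 1 extra day is Thursday — none qualify.
Total: 9 + 0 = 9.

9 Tuesdays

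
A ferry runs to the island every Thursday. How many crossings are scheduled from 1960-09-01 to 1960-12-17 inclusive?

16 Thursdays

1960-09-01 is a Thursday.
The range spans 108 days (inclusive of both endpoints).
108 = 7 × 15 + 3, so there are 15 full weeks plus 3 extra days.
Each full week contributes one Thursday: 15 so far.
The 3 extra days are Thursday, Friday, Saturday — 1 of them qualifies.
Total: 15 + 1 = 16.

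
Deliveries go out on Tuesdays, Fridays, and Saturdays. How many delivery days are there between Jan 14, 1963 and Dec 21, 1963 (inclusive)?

Jan 14, 1963 is a Monday.
The range spans 342 days (inclusive of both endpoints).
342 = 7 × 48 + 6, so there are 48 full weeks plus 6 extra days.
Each full week contributes 3 days from the set (Tue, Fri, Sat): 48 × 3 = 144.
The 6 extra days are Mon, Tue, Wed, Thu, Fri, Sat — 3 of them qualify.
Total: 144 + 3 = 147.

147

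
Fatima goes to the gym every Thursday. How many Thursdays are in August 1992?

1992-08-01 is a Saturday.
The range spans 31 days (inclusive of both endpoints).
31 = 7 × 4 + 3, so there are 4 full weeks plus 3 extra days.
Each full week contributes one Thursday: 4 so far.
The 3 extra days are Sat, Sun, Mon — none qualify.
Total: 4 + 0 = 4.

4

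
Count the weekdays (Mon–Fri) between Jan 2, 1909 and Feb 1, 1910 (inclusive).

282

Jan 2, 1909 is a Saturday.
That's 396 days from start to end, counting both.
396 = 7 × 56 + 4, so there are 56 full weeks plus 4 extra days.
Each full week contributes 5 weekdays (Mon–Fri): 56 × 5 = 280.
The 4 extra days are Saturday, Sunday, Monday, Tuesday — 2 of them qualify.
Total: 280 + 2 = 282.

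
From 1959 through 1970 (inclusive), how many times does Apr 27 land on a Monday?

Day of week of April 27 in each year:
1959: Mon ✓, 1960: Wed, 1961: Thu, 1962: Fri, 1963: Sat, 1964: Mon ✓, 1965: Tue, 1966: Wed, 1967: Thu, 1968: Sat, 1969: Sun, 1970: Mon ✓
Mondays: 1959, 1964, 1970.

3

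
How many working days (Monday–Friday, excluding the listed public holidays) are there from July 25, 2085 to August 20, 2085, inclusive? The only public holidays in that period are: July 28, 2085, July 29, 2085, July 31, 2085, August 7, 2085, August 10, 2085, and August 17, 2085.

July 25, 2085 is a Wednesday.
The range spans 27 days (inclusive of both endpoints).
27 = 7 × 3 + 6, so there are 3 full weeks plus 6 extra days.
Each full week contributes 5 weekdays (Mon–Fri): 3 × 5 = 15.
The 6 extra days are Wed, Thu, Fri, Sat, Sun, Mon — 4 of them qualify.
Total: 15 + 4 = 19.
Holidays: July 28, 2085 (Sat); July 29, 2085 (Sun); July 31, 2085 (Tue); August 7, 2085 (Tue); August 10, 2085 (Fri); August 17, 2085 (Fri).
4 of the 6 holidays fall on weekdays; the rest are weekends and were already excluded.
Business days: 19 − 4 = 15.

15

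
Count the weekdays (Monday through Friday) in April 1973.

21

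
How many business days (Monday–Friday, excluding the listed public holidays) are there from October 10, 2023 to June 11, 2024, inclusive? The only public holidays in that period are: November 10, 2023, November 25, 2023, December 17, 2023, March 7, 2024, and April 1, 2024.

173 business days

October 10, 2023 is a Tuesday.
From October 10, 2023 to June 11, 2024 is 246 days inclusive.
246 = 7 × 35 + 1, so there are 35 full weeks plus 1 extra day.
Each full week contributes 5 weekdays (Mon–Fri): 35 × 5 = 175.
The 1 extra day is Tuesday — 1 of them qualifies.
Total: 175 + 1 = 176.
Holidays: November 10, 2023 (Fri); November 25, 2023 (Sat); December 17, 2023 (Sun); March 7, 2024 (Thu); April 1, 2024 (Mon).
3 of the 5 holidays fall on weekdays; the rest are weekends and were already excluded.
Business days: 176 − 3 = 173.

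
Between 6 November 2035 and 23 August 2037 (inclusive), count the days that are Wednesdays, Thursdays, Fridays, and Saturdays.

6 November 2035 is a Tuesday.
That's 657 days from start to end, counting both.
657 = 7 × 93 + 6, so there are 93 full weeks plus 6 extra days.
Each full week contributes 4 days from the set (Wed, Thu, Fri, Sat): 93 × 4 = 372.
The 6 extra days are Tuesday, Wednesday, Thursday, Friday, Saturday, Sunday — 4 of them qualify.
Total: 372 + 4 = 376.

376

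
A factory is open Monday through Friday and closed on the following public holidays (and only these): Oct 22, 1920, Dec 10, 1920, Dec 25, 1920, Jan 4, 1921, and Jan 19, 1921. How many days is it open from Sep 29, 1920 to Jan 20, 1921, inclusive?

78

Sep 29, 1920 is a Wednesday.
The range spans 114 days (inclusive of both endpoints).
114 = 7 × 16 + 2, so there are 16 full weeks plus 2 extra days.
Each full week contributes 5 weekdays (Mon–Fri): 16 × 5 = 80.
The 2 extra days are Wed, Thu — 2 of them qualify.
Total: 80 + 2 = 82.
Holidays: Oct 22, 1920 (Fri); Dec 10, 1920 (Fri); Dec 25, 1920 (Sat); Jan 4, 1921 (Tue); Jan 19, 1921 (Wed).
4 of the 5 holidays fall on weekdays; the rest are weekends and were already excluded.
Business days: 82 − 4 = 78.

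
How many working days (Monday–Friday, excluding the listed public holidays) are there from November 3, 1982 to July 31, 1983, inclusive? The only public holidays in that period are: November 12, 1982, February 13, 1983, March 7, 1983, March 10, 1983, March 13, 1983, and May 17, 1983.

189

November 3, 1982 is a Wednesday.
From November 3, 1982 to July 31, 1983 is 271 days inclusive.
271 = 7 × 38 + 5, so there are 38 full weeks plus 5 extra days.
Each full week contributes 5 weekdays (Mon–Fri): 38 × 5 = 190.
The 5 extra days are Wednesday, Thursday, Friday, Saturday, Sunday — 3 of them qualify.
Total: 190 + 3 = 193.
Holidays: November 12, 1982 (Fri); February 13, 1983 (Sun); March 7, 1983 (Mon); March 10, 1983 (Thu); March 13, 1983 (Sun); May 17, 1983 (Tue).
4 of the 6 holidays fall on weekdays; the rest are weekends and were already excluded.
Business days: 193 − 4 = 189.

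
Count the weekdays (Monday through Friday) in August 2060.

22 weekdays

2060-08-01 is a Sunday.
The range spans 31 days (inclusive of both endpoints).
31 = 7 × 4 + 3, so there are 4 full weeks plus 3 extra days.
Each full week contributes 5 weekdays (Mon–Fri): 4 × 5 = 20.
The 3 extra days are Sunday, Monday, Tuesday — 2 of them qualify.
Total: 20 + 2 = 22.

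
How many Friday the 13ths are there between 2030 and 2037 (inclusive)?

Friday-the-13ths by year:
2030: Sep, Dec
2031: Jun
2032: Feb, Aug
2033: May
2034: Jan, Oct
2035: Apr, Jul
2036: Jun
2037: Feb, Mar, Nov

14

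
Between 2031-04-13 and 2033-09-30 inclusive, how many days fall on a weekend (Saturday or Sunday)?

2031-04-13 is a Sunday.
From 2031-04-13 to 2033-09-30 is 902 days inclusive.
902 = 7 × 128 + 6, so there are 128 full weeks plus 6 extra days.
Each full week contributes 2 weekend days (Sat, Sun): 128 × 2 = 256.
The 6 extra days are Sun, Mon, Tue, Wed, Thu, Fri — 1 of them qualifies.
Total: 256 + 1 = 257.

257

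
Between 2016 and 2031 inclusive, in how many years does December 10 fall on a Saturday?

Day of week of December 10 in each year:
2016: Sat ✓, 2017: Sun, 2018: Mon, 2019: Tue, 2020: Thu, 2021: Fri, 2022: Sat ✓, 2023: Sun, 2024: Tue, 2025: Wed, 2026: Thu, 2027: Fri, 2028: Sun, 2029: Mon, 2030: Tue, 2031: Wed
Saturdays: 2016, 2022.

2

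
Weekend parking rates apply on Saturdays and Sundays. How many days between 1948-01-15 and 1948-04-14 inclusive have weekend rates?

1948-01-15 is a Thursday.
From 1948-01-15 to 1948-04-14 is 91 days inclusive.
91 = 7 × 13, so the span is exactly 13 full weeks.
Each full week contributes 2 weekend days (Sat, Sun): 13 × 2 = 26.
Total: 26.

26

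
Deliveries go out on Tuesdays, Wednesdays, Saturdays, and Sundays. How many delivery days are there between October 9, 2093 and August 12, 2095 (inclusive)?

October 9, 2093 is a Friday.
From October 9, 2093 to August 12, 2095 is 673 days inclusive.
673 = 7 × 96 + 1, so there are 96 full weeks plus 1 extra day.
Each full week contributes 4 days from the set (Tue, Wed, Sat, Sun): 96 × 4 = 384.
The 1 extra day is Friday — none qualify.
Total: 384 + 0 = 384.

384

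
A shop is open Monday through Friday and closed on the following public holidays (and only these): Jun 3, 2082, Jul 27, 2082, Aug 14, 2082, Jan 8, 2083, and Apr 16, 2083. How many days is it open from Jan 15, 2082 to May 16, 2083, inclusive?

Jan 15, 2082 is a Thursday.
That's 487 days from start to end, counting both.
487 = 7 × 69 + 4, so there are 69 full weeks plus 4 extra days.
Each full week contributes 5 weekdays (Mon–Fri): 69 × 5 = 345.
The 4 extra days are Thu, Fri, Sat, Sun — 2 of them qualify.
Total: 345 + 2 = 347.
Holidays: Jun 3, 2082 (Wed); Jul 27, 2082 (Mon); Aug 14, 2082 (Fri); Jan 8, 2083 (Fri); Apr 16, 2083 (Fri).
All 5 holidays fall on weekdays, so subtract 5.
Business days: 347 − 5 = 342.

342 working days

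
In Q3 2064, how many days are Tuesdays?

1 July 2064 is a Tuesday.
From 1 July 2064 to 30 September 2064 is 92 days inclusive.
92 = 7 × 13 + 1, so there are 13 full weeks plus 1 extra day.
Each full week contributes one Tuesday: 13 so far.
The 1 extra day is Tue — 1 of them qualifies.
Total: 13 + 1 = 14.

14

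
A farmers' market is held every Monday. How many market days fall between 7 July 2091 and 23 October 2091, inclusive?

7 July 2091 is a Saturday.
The range spans 109 days (inclusive of both endpoints).
109 = 7 × 15 + 4, so there are 15 full weeks plus 4 extra days.
Each full week contributes one Monday: 15 so far.
The 4 extra days are Sat, Sun, Mon, Tue — 1 of them qualifies.
Total: 15 + 1 = 16.

16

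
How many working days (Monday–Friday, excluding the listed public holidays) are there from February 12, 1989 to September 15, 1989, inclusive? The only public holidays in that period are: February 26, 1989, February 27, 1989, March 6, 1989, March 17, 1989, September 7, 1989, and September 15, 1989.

February 12, 1989 is a Sunday.
The range spans 216 days (inclusive of both endpoints).
216 = 7 × 30 + 6, so there are 30 full weeks plus 6 extra days.
Each full week contributes 5 weekdays (Mon–Fri): 30 × 5 = 150.
The 6 extra days are Sun, Mon, Tue, Wed, Thu, Fri — 5 of them qualify.
Total: 150 + 5 = 155.
Holidays: February 26, 1989 (Sun); February 27, 1989 (Mon); March 6, 1989 (Mon); March 17, 1989 (Fri); September 7, 1989 (Thu); September 15, 1989 (Fri).
5 of the 6 holidays fall on weekdays; the rest are weekends and were already excluded.
Business days: 155 − 5 = 150.

150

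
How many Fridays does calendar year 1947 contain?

52

January 1, 1947 is a Wednesday.
The range spans 365 days (inclusive of both endpoints).
365 = 7 × 52 + 1, so there are 52 full weeks plus 1 extra day.
Each full week contributes one Friday: 52 so far.
The 1 extra day is Wednesday — none qualify.
Total: 52 + 0 = 52.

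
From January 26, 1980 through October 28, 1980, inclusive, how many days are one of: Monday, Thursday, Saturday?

119

January 26, 1980 is a Saturday.
That's 277 days from start to end, counting both.
277 = 7 × 39 + 4, so there are 39 full weeks plus 4 extra days.
Each full week contributes 3 days from the set (Mon, Thu, Sat): 39 × 3 = 117.
The 4 extra days are Saturday, Sunday, Monday, Tuesday — 2 of them qualify.
Total: 117 + 2 = 119.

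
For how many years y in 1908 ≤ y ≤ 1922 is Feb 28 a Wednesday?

2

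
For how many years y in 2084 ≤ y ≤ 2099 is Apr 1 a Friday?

Day of week of April 1 in each year:
2084: Sat, 2085: Sun, 2086: Mon, 2087: Tue, 2088: Thu, 2089: Fri ✓, 2090: Sat, 2091: Sun, 2092: Tue, 2093: Wed, 2094: Thu, 2095: Fri ✓, 2096: Sun, 2097: Mon, 2098: Tue, 2099: Wed
Fridays: 2089, 2095.

2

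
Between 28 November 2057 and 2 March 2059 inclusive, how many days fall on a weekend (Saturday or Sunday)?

28 November 2057 is a Wednesday.
The range spans 460 days (inclusive of both endpoints).
460 = 7 × 65 + 5, so there are 65 full weeks plus 5 extra days.
Each full week contributes 2 weekend days (Sat, Sun): 65 × 2 = 130.
The 5 extra days are Wed, Thu, Fri, Sat, Sun — 2 of them qualify.
Total: 130 + 2 = 132.

132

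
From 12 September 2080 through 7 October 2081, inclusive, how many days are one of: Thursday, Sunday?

12 September 2080 is a Thursday.
That's 391 days from start to end, counting both.
391 = 7 × 55 + 6, so there are 55 full weeks plus 6 extra days.
Each full week contributes 2 days from the set (Thu, Sun): 55 × 2 = 110.
The 6 extra days are Thursday, Friday, Saturday, Sunday, Monday, Tuesday — 2 of them qualify.
Total: 110 + 2 = 112.

112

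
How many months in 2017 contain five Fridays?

A month has five Fridays exactly when Friday falls within its first (length − 28) days.
Jan: 31 days, starts Sun → 5 of Sun, Mon, Tue
Feb: 28 days, starts Wed → 5 of (none)
Mar: 31 days, starts Wed → 5 of Wed, Thu, Fri ✓
Apr: 30 days, starts Sat → 5 of Sat, Sun
May: 31 days, starts Mon → 5 of Mon, Tue, Wed
Jun: 30 days, starts Thu → 5 of Thu, Fri ✓
Jul: 31 days, starts Sat → 5 of Sat, Sun, Mon
Aug: 31 days, starts Tue → 5 of Tue, Wed, Thu
Sep: 30 days, starts Fri → 5 of Fri, Sat ✓
Oct: 31 days, starts Sun → 5 of Sun, Mon, Tue
Nov: 30 days, starts Wed → 5 of Wed, Thu
Dec: 31 days, starts Fri → 5 of Fri, Sat, Sun ✓
Months with five Fridays: Mar, Jun, Sep, Dec.

4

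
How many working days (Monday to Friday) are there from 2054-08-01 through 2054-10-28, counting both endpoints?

2054-08-01 is a Saturday.
That's 89 days from start to end, counting both.
89 = 7 × 12 + 5, so there are 12 full weeks plus 5 extra days.
Each full week contributes 5 weekdays (Mon–Fri): 12 × 5 = 60.
The 5 extra days are Saturday, Sunday, Monday, Tuesday, Wednesday — 3 of them qualify.
Total: 60 + 3 = 63.

63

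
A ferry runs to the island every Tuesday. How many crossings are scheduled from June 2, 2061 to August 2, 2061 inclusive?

9 Tuesdays

June 2, 2061 is a Thursday.
The range spans 62 days (inclusive of both endpoints).
62 = 7 × 8 + 6, so there are 8 full weeks plus 6 extra days.
Each full week contributes one Tuesday: 8 so far.
The 6 extra days are Thursday, Friday, Saturday, Sunday, Monday, Tuesday — 1 of them qualifies.
Total: 8 + 1 = 9.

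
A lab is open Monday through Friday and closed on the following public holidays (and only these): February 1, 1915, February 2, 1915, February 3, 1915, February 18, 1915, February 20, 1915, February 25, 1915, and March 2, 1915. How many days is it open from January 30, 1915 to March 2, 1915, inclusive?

January 30, 1915 is a Saturday.
The range spans 32 days (inclusive of both endpoints).
32 = 7 × 4 + 4, so there are 4 full weeks plus 4 extra days.
Each full week contributes 5 weekdays (Mon–Fri): 4 × 5 = 20.
The 4 extra days are Sat, Sun, Mon, Tue — 2 of them qualify.
Total: 20 + 2 = 22.
Holidays: February 1, 1915 (Mon); February 2, 1915 (Tue); February 3, 1915 (Wed); February 18, 1915 (Thu); February 20, 1915 (Sat); February 25, 1915 (Thu); March 2, 1915 (Tue).
6 of the 7 holidays fall on weekdays; the rest are weekends and were already excluded.
Business days: 22 − 6 = 16.

16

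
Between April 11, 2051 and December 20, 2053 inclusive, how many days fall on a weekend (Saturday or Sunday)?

281

April 11, 2051 is a Tuesday.
That's 985 days from start to end, counting both.
985 = 7 × 140 + 5, so there are 140 full weeks plus 5 extra days.
Each full week contributes 2 weekend days (Sat, Sun): 140 × 2 = 280.
The 5 extra days are Tuesday, Wednesday, Thursday, Friday, Saturday — 1 of them qualifies.
Total: 280 + 1 = 281.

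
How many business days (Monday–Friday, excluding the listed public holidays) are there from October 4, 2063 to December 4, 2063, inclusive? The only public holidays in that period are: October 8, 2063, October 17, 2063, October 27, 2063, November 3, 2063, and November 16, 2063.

October 4, 2063 is a Thursday.
The range spans 62 days (inclusive of both endpoints).
62 = 7 × 8 + 6, so there are 8 full weeks plus 6 extra days.
Each full week contributes 5 weekdays (Mon–Fri): 8 × 5 = 40.
The 6 extra days are Thursday, Friday, Saturday, Sunday, Monday, Tuesday — 4 of them qualify.
Total: 40 + 4 = 44.
Holidays: October 8, 2063 (Mon); October 17, 2063 (Wed); October 27, 2063 (Sat); November 3, 2063 (Sat); November 16, 2063 (Fri).
3 of the 5 holidays fall on weekdays; the rest are weekends and were already excluded.
Business days: 44 − 3 = 41.

41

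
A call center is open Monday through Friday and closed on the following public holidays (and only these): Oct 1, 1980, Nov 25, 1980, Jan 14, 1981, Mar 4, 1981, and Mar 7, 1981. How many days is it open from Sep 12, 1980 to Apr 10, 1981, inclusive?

147

Sep 12, 1980 is a Friday.
The range spans 211 days (inclusive of both endpoints).
211 = 7 × 30 + 1, so there are 30 full weeks plus 1 extra day.
Each full week contributes 5 weekdays (Mon–Fri): 30 × 5 = 150.
The 1 extra day is Friday — 1 of them qualifies.
Total: 150 + 1 = 151.
Holidays: Oct 1, 1980 (Wed); Nov 25, 1980 (Tue); Jan 14, 1981 (Wed); Mar 4, 1981 (Wed); Mar 7, 1981 (Sat).
4 of the 5 holidays fall on weekdays; the rest are weekends and were already excluded.
Business days: 151 − 4 = 147.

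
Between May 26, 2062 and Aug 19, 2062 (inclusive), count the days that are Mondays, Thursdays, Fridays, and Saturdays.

50

May 26, 2062 is a Friday.
From May 26, 2062 to Aug 19, 2062 is 86 days inclusive.
86 = 7 × 12 + 2, so there are 12 full weeks plus 2 extra days.
Each full week contributes 4 days from the set (Mon, Thu, Fri, Sat): 12 × 4 = 48.
The 2 extra days are Fri, Sat — 2 of them qualify.
Total: 48 + 2 = 50.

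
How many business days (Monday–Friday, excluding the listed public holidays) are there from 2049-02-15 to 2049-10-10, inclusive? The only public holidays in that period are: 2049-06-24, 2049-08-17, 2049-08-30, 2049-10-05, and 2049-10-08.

165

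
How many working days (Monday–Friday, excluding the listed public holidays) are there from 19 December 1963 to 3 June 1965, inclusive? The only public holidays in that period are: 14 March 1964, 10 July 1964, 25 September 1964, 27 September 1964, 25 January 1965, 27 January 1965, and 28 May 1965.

376

19 December 1963 is a Thursday.
That's 533 days from start to end, counting both.
533 = 7 × 76 + 1, so there are 76 full weeks plus 1 extra day.
Each full week contributes 5 weekdays (Mon–Fri): 76 × 5 = 380.
The 1 extra day is Thursday — 1 of them qualifies.
Total: 380 + 1 = 381.
Holidays: 14 March 1964 (Sat); 10 July 1964 (Fri); 25 September 1964 (Fri); 27 September 1964 (Sun); 25 January 1965 (Mon); 27 January 1965 (Wed); 28 May 1965 (Fri).
5 of the 7 holidays fall on weekdays; the rest are weekends and were already excluded.
Business days: 381 − 5 = 376.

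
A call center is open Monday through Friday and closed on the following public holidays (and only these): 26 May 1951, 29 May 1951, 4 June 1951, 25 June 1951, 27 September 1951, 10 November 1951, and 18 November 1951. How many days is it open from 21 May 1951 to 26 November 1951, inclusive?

132

21 May 1951 is a Monday.
The range spans 190 days (inclusive of both endpoints).
190 = 7 × 27 + 1, so there are 27 full weeks plus 1 extra day.
Each full week contributes 5 weekdays (Mon–Fri): 27 × 5 = 135.
The 1 extra day is Monday — 1 of them qualifies.
Total: 135 + 1 = 136.
Holidays: 26 May 1951 (Sat); 29 May 1951 (Tue); 4 June 1951 (Mon); 25 June 1951 (Mon); 27 September 1951 (Thu); 10 November 1951 (Sat); 18 November 1951 (Sun).
4 of the 7 holidays fall on weekdays; the rest are weekends and were already excluded.
Business days: 136 − 4 = 132.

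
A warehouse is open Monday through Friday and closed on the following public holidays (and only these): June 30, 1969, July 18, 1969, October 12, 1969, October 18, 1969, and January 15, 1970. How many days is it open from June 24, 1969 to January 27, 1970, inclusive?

June 24, 1969 is a Tuesday.
The range spans 218 days (inclusive of both endpoints).
218 = 7 × 31 + 1, so there are 31 full weeks plus 1 extra day.
Each full week contributes 5 weekdays (Mon–Fri): 31 × 5 = 155.
The 1 extra day is Tuesday — 1 of them qualifies.
Total: 155 + 1 = 156.
Holidays: June 30, 1969 (Mon); July 18, 1969 (Fri); October 12, 1969 (Sun); October 18, 1969 (Sat); January 15, 1970 (Thu).
3 of the 5 holidays fall on weekdays; the rest are weekends and were already excluded.
Business days: 156 − 3 = 153.

153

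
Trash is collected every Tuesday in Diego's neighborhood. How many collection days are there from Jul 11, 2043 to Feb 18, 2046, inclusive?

Jul 11, 2043 is a Saturday.
The range spans 954 days (inclusive of both endpoints).
954 = 7 × 136 + 2, so there are 136 full weeks plus 2 extra days.
Each full week contributes one Tuesday: 136 so far.
The 2 extra days are Saturday, Sunday — none qualify.
Total: 136 + 0 = 136.

136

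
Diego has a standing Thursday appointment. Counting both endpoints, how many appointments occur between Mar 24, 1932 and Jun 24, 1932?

14

Mar 24, 1932 is a Thursday.
That's 93 days from start to end, counting both.
93 = 7 × 13 + 2, so there are 13 full weeks plus 2 extra days.
Each full week contributes one Thursday: 13 so far.
The 2 extra days are Thursday, Friday — 1 of them qualifies.
Total: 13 + 1 = 14.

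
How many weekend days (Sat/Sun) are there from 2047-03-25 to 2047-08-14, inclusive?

40

2047-03-25 is a Monday.
The range spans 143 days (inclusive of both endpoints).
143 = 7 × 20 + 3, so there are 20 full weeks plus 3 extra days.
Each full week contributes 2 weekend days (Sat, Sun): 20 × 2 = 40.
The 3 extra days are Monday, Tuesday, Wednesday — none qualify.
Total: 40 + 0 = 40.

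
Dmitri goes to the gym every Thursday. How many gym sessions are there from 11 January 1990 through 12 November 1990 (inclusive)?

44

11 January 1990 is a Thursday.
That's 306 days from start to end, counting both.
306 = 7 × 43 + 5, so there are 43 full weeks plus 5 extra days.
Each full week contributes one Thursday: 43 so far.
The 5 extra days are Thu, Fri, Sat, Sun, Mon — 1 of them qualifies.
Total: 43 + 1 = 44.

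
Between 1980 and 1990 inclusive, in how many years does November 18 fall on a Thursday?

1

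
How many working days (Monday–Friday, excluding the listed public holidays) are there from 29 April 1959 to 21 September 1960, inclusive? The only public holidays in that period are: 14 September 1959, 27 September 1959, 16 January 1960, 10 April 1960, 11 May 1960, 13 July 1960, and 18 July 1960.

29 April 1959 is a Wednesday.
From 29 April 1959 to 21 September 1960 is 512 days inclusive.
512 = 7 × 73 + 1, so there are 73 full weeks plus 1 extra day.
Each full week contributes 5 weekdays (Mon–Fri): 73 × 5 = 365.
The 1 extra day is Wednesday — 1 of them qualifies.
Total: 365 + 1 = 366.
Holidays: 14 September 1959 (Mon); 27 September 1959 (Sun); 16 January 1960 (Sat); 10 April 1960 (Sun); 11 May 1960 (Wed); 13 July 1960 (Wed); 18 July 1960 (Mon).
4 of the 7 holidays fall on weekdays; the rest are weekends and were already excluded.
Business days: 366 − 4 = 362.

362 working days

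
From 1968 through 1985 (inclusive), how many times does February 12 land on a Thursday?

Day of week of February 12 in each year:
1968: Mon, 1969: Wed, 1970: Thu ✓, 1971: Fri, 1972: Sat, 1973: Mon, 1974: Tue, 1975: Wed, 1976: Thu ✓, 1977: Sat, 1978: Sun, 1979: Mon, 1980: Tue, 1981: Thu ✓, 1982: Fri, 1983: Sat, 1984: Sun, 1985: Tue
Thursdays: 1970, 1976, 1981.

3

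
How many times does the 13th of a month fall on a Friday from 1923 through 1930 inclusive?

14

Friday-the-13ths by year:
1923: Apr, Jul
1924: Jun
1925: Feb, Mar, Nov
1926: Aug
1927: May
1928: Jan, Apr, Jul
1929: Sep, Dec
1930: Jun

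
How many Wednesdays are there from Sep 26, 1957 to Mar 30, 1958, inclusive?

26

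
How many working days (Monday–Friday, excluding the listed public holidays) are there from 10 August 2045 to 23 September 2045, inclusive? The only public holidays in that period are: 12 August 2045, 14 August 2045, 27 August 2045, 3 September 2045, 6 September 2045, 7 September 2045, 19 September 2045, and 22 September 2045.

10 August 2045 is a Thursday.
That's 45 days from start to end, counting both.
45 = 7 × 6 + 3, so there are 6 full weeks plus 3 extra days.
Each full week contributes 5 weekdays (Mon–Fri): 6 × 5 = 30.
The 3 extra days are Thursday, Friday, Saturday — 2 of them qualify.
Total: 30 + 2 = 32.
Holidays: 12 August 2045 (Sat); 14 August 2045 (Mon); 27 August 2045 (Sun); 3 September 2045 (Sun); 6 September 2045 (Wed); 7 September 2045 (Thu); 19 September 2045 (Tue); 22 September 2045 (Fri).
5 of the 8 holidays fall on weekdays; the rest are weekends and were already excluded.
Business days: 32 − 5 = 27.

27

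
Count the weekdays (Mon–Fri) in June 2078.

22 weekdays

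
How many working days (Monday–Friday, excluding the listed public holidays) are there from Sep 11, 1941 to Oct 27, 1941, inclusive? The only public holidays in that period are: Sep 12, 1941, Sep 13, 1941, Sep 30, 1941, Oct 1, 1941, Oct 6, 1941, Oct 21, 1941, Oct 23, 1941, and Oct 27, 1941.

26

Sep 11, 1941 is a Thursday.
From Sep 11, 1941 to Oct 27, 1941 is 47 days inclusive.
47 = 7 × 6 + 5, so there are 6 full weeks plus 5 extra days.
Each full week contributes 5 weekdays (Mon–Fri): 6 × 5 = 30.
The 5 extra days are Thu, Fri, Sat, Sun, Mon — 3 of them qualify.
Total: 30 + 3 = 33.
Holidays: Sep 12, 1941 (Fri); Sep 13, 1941 (Sat); Sep 30, 1941 (Tue); Oct 1, 1941 (Wed); Oct 6, 1941 (Mon); Oct 21, 1941 (Tue); Oct 23, 1941 (Thu); Oct 27, 1941 (Mon).
7 of the 8 holidays fall on weekdays; the rest are weekends and were already excluded.
Business days: 33 − 7 = 26.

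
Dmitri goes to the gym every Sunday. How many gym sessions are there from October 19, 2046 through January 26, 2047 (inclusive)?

October 19, 2046 is a Friday.
That's 100 days from start to end, counting both.
100 = 7 × 14 + 2, so there are 14 full weeks plus 2 extra days.
Each full week contributes one Sunday: 14 so far.
The 2 extra days are Fri, Sat — none qualify.
Total: 14 + 0 = 14.

14 Sundays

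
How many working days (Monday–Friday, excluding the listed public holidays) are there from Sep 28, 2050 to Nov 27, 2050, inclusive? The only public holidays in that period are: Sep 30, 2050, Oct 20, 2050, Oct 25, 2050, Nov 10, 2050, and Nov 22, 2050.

Sep 28, 2050 is a Wednesday.
The range spans 61 days (inclusive of both endpoints).
61 = 7 × 8 + 5, so there are 8 full weeks plus 5 extra days.
Each full week contributes 5 weekdays (Mon–Fri): 8 × 5 = 40.
The 5 extra days are Wed, Thu, Fri, Sat, Sun — 3 of them qualify.
Total: 40 + 3 = 43.
Holidays: Sep 30, 2050 (Fri); Oct 20, 2050 (Thu); Oct 25, 2050 (Tue); Nov 10, 2050 (Thu); Nov 22, 2050 (Tue).
All 5 holidays fall on weekdays, so subtract 5.
Business days: 43 − 5 = 38.

38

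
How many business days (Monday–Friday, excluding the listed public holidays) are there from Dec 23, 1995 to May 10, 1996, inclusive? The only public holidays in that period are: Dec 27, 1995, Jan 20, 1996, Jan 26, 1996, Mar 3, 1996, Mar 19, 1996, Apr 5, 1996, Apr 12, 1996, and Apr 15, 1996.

94

Dec 23, 1995 is a Saturday.
The range spans 140 days (inclusive of both endpoints).
140 = 7 × 20, so the span is exactly 20 full weeks.
Each full week contributes 5 weekdays (Mon–Fri): 20 × 5 = 100.
Total: 100.
Holidays: Dec 27, 1995 (Wed); Jan 20, 1996 (Sat); Jan 26, 1996 (Fri); Mar 3, 1996 (Sun); Mar 19, 1996 (Tue); Apr 5, 1996 (Fri); Apr 12, 1996 (Fri); Apr 15, 1996 (Mon).
6 of the 8 holidays fall on weekdays; the rest are weekends and were already excluded.
Business days: 100 − 6 = 94.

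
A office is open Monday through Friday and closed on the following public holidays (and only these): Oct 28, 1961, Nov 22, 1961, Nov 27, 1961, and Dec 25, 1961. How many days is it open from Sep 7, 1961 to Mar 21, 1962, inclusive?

Sep 7, 1961 is a Thursday.
That's 196 days from start to end, counting both.
196 = 7 × 28, so the span is exactly 28 full weeks.
Each full week contributes 5 weekdays (Mon–Fri): 28 × 5 = 140.
Total: 140.
Holidays: Oct 28, 1961 (Sat); Nov 22, 1961 (Wed); Nov 27, 1961 (Mon); Dec 25, 1961 (Mon).
3 of the 4 holidays fall on weekdays; the rest are weekends and were already excluded.
Business days: 140 − 3 = 137.

137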